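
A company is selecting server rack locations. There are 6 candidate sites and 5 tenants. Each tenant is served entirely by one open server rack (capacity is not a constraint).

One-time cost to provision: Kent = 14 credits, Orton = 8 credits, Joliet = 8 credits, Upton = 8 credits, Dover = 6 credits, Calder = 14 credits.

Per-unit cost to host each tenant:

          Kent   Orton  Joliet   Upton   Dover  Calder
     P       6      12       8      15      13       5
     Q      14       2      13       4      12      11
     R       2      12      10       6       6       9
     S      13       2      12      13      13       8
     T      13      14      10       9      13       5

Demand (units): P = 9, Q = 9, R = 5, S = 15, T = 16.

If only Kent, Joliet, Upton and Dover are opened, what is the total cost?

Each tenant is assigned to its cheapest site among the open ones.
{Kent, Joliet, Upton, Dover}: P→Kent 6·9=54, Q→Upton 4·9=36, R→Kent 2·5=10, S→Joliet 12·15=180, T→Upton 9·16=144. Service 424; fixed 36; total 460.

Total cost: 460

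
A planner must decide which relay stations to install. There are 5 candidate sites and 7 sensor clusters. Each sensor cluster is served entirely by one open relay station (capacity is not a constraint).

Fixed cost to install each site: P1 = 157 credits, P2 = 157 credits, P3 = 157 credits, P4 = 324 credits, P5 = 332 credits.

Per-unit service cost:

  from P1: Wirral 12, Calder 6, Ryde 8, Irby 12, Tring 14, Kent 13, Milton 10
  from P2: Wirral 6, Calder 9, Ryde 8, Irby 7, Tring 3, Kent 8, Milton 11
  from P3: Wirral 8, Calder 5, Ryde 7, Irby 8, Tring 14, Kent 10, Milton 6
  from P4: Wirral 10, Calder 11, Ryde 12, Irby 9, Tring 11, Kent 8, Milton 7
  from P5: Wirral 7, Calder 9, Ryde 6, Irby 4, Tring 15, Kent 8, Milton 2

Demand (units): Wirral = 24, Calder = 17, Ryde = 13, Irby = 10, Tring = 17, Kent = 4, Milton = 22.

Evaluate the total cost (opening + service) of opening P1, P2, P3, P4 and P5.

Total cost: 1601

Each sensor cluster is assigned to its cheapest site among the open ones.
{P1, P2, P3, P4, P5}: Wirral→P2 6·24=144, Calder→P3 5·17=85, Ryde→P5 6·13=78, Irby→P5 4·10=40, Tring→P2 3·17=51, Kent→P2 8·4=32, Milton→P5 2·22=44. Service 474; fixed 1127; total 1601.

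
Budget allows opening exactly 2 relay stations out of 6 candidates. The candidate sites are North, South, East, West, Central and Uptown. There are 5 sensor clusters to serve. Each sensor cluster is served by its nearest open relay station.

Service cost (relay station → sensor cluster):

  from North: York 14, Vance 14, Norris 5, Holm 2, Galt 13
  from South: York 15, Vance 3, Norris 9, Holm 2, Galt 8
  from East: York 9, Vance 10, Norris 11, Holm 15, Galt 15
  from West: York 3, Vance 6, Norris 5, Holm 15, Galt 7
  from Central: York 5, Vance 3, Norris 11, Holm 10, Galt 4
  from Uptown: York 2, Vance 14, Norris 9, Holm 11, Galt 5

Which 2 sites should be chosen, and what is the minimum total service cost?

With exactly 2 open, each sensor cluster uses its cheapest among the chosen.
{North, Central}: York→Central 5, Vance→Central 3, Norris→North 5, Holm→North 2, Galt→Central 4. Service cost 19.
{South, West}: service cost 20
{South, Uptown}: service cost 21
Among all 15 size-2 choices, {North, Central} is lowest.

Choose North and Central; total service cost 19.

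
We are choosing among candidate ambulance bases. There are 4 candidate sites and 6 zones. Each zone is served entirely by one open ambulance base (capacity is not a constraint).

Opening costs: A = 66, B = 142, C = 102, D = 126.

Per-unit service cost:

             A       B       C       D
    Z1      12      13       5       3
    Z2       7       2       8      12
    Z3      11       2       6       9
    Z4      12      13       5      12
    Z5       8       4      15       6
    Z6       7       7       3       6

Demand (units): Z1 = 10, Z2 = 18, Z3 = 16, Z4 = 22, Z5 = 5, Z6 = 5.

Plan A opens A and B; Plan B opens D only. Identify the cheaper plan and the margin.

Plan A is cheaper by 125.

Plan A: {A, B}: Z1→A 12·10=120, Z2→B 2·18=36, Z3→B 2·16=32, Z4→A 12·22=264, Z5→B 4·5=20, Z6→A 7·5=35. Service 507; fixed 208; total 715.
Plan B: {D}: Z1→D 3·10=30, Z2→D 12·18=216, Z3→D 9·16=144, Z4→D 12·22=264, Z5→D 6·5=30, Z6→D 6·5=30. Service 714; fixed 126; total 840.
Difference: |715 − 840| = 125.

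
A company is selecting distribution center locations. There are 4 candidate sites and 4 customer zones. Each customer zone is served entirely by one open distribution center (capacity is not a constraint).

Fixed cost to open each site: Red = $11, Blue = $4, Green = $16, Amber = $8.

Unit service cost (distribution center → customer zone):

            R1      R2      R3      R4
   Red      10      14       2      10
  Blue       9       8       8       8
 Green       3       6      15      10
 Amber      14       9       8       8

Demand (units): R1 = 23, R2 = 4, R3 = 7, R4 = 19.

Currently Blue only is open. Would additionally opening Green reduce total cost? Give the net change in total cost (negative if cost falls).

Current service cost with {Blue}: 447.
Adding Green: each customer zone re-picks its cheapest; new service cost 301, saving 146.
Extra fixed cost: 16. Net change = 16 − 146 = -130.
(Totals: 451 → 321.)

Yes — net change −130 (cost falls by 130).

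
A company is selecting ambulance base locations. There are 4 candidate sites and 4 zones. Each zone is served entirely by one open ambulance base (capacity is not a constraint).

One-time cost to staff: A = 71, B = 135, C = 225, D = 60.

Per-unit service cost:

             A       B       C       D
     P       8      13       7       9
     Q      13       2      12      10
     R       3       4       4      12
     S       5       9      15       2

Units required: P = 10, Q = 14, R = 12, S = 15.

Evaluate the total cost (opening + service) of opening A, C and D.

Total cost: 632

Each zone is assigned to its cheapest site among the open ones.
{A, C, D}: P→C 7·10=70, Q→D 10·14=140, R→A 3·12=36, S→D 2·15=30. Service 276; fixed 356; total 632.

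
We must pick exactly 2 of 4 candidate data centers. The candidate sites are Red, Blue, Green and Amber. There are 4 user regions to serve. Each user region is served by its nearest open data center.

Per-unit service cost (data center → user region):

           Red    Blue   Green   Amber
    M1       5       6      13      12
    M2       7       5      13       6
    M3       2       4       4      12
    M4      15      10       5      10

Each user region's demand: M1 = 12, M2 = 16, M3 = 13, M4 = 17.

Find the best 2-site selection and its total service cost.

With exactly 2 open, each user region uses its cheapest among the chosen.
{Red, Green}: M1→Red 5·12=60, M2→Red 7·16=112, M3→Red 2·13=26, M4→Green 5·17=85. Service cost 283.
{Blue, Green}: service cost 289
{Red, Blue}: service cost 336
Among all 6 size-2 choices, {Red, Green} is lowest.

Choose Red and Green; total service cost 283.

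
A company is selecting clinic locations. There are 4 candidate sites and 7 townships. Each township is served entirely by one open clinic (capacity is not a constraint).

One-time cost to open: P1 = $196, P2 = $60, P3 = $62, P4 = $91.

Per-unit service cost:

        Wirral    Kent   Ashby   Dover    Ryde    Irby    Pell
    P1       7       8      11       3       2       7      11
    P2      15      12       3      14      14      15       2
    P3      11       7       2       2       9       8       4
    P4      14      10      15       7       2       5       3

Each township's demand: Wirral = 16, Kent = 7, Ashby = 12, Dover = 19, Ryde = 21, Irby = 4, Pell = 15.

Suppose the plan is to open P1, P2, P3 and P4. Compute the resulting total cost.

Total cost: 724

Each township is assigned to its cheapest site among the open ones.
{P1, P2, P3, P4}: Wirral→P1 7·16=112, Kent→P3 7·7=49, Ashby→P3 2·12=24, Dover→P3 2·19=38, Ryde→P1 2·21=42, Irby→P4 5·4=20, Pell→P2 2·15=30. Service 315; fixed 409; total 724.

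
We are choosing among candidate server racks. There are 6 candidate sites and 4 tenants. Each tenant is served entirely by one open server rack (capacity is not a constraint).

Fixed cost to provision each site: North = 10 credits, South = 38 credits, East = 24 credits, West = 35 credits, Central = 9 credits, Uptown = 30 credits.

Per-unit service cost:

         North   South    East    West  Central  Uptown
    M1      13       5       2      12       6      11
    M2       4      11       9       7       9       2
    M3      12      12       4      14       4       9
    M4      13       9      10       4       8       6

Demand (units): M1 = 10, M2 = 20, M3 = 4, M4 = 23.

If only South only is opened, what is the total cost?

Total cost: 563

Each tenant is assigned to its cheapest site among the open ones.
{South}: M1→South 5·10=50, M2→South 11·20=220, M3→South 12·4=48, M4→South 9·23=207. Service 525; fixed 38; total 563.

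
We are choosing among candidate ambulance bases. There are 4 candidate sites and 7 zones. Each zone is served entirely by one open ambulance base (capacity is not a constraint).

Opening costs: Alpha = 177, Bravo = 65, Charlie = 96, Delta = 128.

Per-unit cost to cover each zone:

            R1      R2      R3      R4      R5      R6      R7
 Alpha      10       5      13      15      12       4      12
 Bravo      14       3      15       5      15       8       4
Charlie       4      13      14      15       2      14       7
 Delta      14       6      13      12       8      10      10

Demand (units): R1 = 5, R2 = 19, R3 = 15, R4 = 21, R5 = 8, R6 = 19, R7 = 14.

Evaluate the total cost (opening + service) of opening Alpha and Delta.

Each zone is assigned to its cheapest site among the open ones.
{Alpha, Delta}: R1→Alpha 10·5=50, R2→Alpha 5·19=95, R3→Alpha 13·15=195, R4→Delta 12·21=252, R5→Delta 8·8=64, R6→Alpha 4·19=76, R7→Delta 10·14=140. Service 872; fixed 305; total 1177.

Total cost: 1177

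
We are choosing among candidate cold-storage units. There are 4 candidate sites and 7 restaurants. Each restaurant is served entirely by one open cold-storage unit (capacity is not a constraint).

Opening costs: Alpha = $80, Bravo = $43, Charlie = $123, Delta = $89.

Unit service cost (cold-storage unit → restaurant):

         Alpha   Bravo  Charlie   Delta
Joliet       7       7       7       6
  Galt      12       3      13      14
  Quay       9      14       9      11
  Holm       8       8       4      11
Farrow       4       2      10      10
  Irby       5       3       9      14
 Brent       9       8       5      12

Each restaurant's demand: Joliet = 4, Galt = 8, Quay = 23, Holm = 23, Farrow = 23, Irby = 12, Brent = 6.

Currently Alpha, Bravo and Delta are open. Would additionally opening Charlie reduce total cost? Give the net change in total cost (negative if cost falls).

Current service cost with {Alpha, Bravo, Delta}: 569.
Adding Charlie: each restaurant re-picks its cheapest; new service cost 459, saving 110.
Extra fixed cost: 123. Net change = 123 − 110 = 13.
(Totals: 781 → 794.)

No — net change +13 (cost rises by 13).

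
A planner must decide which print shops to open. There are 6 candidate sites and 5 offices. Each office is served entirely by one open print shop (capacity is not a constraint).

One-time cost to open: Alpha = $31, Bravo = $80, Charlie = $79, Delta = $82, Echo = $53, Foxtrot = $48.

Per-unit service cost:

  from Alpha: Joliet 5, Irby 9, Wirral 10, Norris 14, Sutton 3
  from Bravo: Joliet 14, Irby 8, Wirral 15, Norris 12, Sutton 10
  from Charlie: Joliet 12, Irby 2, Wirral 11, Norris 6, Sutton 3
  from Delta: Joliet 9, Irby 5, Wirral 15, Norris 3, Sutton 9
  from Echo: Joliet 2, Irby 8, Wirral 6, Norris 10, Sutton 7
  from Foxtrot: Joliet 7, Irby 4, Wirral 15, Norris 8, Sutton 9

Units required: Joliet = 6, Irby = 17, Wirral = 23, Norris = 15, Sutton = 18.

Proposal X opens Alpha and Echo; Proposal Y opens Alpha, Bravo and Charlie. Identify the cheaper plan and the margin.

Proposal X is cheaper by 54.

Proposal X: {Alpha, Echo}: Joliet→Echo 2·6=12, Irby→Echo 8·17=136, Wirral→Echo 6·23=138, Norris→Echo 10·15=150, Sutton→Alpha 3·18=54. Service 490; fixed 84; total 574.
Proposal Y: {Alpha, Bravo, Charlie}: Joliet→Alpha 5·6=30, Irby→Charlie 2·17=34, Wirral→Alpha 10·23=230, Norris→Charlie 6·15=90, Sutton→Alpha 3·18=54. Service 438; fixed 190; total 628.
Difference: |574 − 628| = 54.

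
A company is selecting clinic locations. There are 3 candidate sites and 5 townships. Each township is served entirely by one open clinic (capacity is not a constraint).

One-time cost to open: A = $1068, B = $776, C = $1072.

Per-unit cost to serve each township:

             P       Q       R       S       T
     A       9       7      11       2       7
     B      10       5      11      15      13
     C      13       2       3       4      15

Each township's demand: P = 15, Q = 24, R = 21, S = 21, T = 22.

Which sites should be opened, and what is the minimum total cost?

Open C only; minimum total cost 1792.

For any fixed open set, each township goes to its cheapest open site; total = fixed + service.
{C}: P→C 13·15=195, Q→C 2·24=48, R→C 3·21=63, S→C 4·21=84, T→C 15·22=330. Service 720; fixed 1072; total 1792.
{A}: P→A 9·15=135, Q→A 7·24=168, R→A 11·21=231, S→A 2·21=42, T→A 7·22=154. Service 730; fixed 1068; total 1798.
{B}: service 1102 + fixed 776 = 1878
{A, B, C}: P→A 9·15=135, Q→C 2·24=48, R→C 3·21=63, S→A 2·21=42, T→A 7·22=154. Service 442; fixed 2916; total 3358.
No other subset beats 1792.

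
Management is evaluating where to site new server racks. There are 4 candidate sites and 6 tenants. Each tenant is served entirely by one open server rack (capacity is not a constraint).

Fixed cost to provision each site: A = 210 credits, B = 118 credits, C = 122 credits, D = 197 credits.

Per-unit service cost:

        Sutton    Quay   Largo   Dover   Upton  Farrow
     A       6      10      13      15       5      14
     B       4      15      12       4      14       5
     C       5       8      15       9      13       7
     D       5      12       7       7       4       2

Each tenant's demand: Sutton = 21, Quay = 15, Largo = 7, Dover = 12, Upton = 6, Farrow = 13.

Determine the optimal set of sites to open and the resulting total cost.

Open D only; minimum total cost 665.

For any fixed open set, each tenant goes to its cheapest open site; total = fixed + service.
{D}: Sutton→D 5·21=105, Quay→D 12·15=180, Largo→D 7·7=49, Dover→D 7·12=84, Upton→D 4·6=24, Farrow→D 2·13=26. Service 468; fixed 197; total 665.
{B}: Sutton→B 4·21=84, Quay→B 15·15=225, Largo→B 12·7=84, Dover→B 4·12=48, Upton→B 14·6=84, Farrow→B 5·13=65. Service 590; fixed 118; total 708.
{B, C}: service 479 + fixed 240 = 719
{A, B, C, D}: Sutton→B 4·21=84, Quay→C 8·15=120, Largo→D 7·7=49, Dover→B 4·12=48, Upton→D 4·6=24, Farrow→D 2·13=26. Service 351; fixed 647; total 998.
No other subset beats 665.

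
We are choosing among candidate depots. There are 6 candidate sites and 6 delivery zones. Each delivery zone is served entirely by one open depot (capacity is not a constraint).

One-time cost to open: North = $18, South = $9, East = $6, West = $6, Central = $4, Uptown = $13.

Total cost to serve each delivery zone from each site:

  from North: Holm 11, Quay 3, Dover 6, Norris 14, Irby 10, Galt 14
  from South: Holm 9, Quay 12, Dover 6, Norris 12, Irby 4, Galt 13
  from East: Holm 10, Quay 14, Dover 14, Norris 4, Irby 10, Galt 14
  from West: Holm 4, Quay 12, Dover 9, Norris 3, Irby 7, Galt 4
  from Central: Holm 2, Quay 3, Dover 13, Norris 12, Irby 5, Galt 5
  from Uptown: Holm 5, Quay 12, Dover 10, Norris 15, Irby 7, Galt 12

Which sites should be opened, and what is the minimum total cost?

Open West and Central; minimum total cost 36.

For any fixed open set, each delivery zone goes to its cheapest open site; total = fixed + service.
{West, Central}: Holm→Central 2, Quay→Central 3, Dover→West 9, Norris→West 3, Irby→Central 5, Galt→West 4. Service 26; fixed 10; total 36.
{South, West, Central}: service 22 + fixed 19 = 41
{East, West, Central}: service 26 + fixed 16 = 42
{North, South, East, West, Central, Uptown}: Holm→Central 2, Quay→North 3, Dover→North 6, Norris→West 3, Irby→South 4, Galt→West 4. Service 22; fixed 56; total 78.
No other subset beats 36.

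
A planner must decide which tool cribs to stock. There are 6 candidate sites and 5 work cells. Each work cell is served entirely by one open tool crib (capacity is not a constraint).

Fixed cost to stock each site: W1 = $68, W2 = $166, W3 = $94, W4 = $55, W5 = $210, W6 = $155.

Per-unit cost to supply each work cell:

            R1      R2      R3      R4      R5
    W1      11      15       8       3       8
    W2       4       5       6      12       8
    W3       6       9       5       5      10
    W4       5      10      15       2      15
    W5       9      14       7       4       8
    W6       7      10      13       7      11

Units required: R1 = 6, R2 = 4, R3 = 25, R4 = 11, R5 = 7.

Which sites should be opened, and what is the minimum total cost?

Open W3 only; minimum total cost 416.

For any fixed open set, each work cell goes to its cheapest open site; total = fixed + service.
{W3}: R1→W3 6·6=36, R2→W3 9·4=36, R3→W3 5·25=125, R4→W3 5·11=55, R5→W3 10·7=70. Service 322; fixed 94; total 416.
{W3, W4}: service 283 + fixed 149 = 432
{W1, W3}: service 286 + fixed 162 = 448
{W1, W2, W3, W4, W5, W6}: R1→W2 4·6=24, R2→W2 5·4=20, R3→W3 5·25=125, R4→W4 2·11=22, R5→W1 8·7=56. Service 247; fixed 748; total 995.
No other subset beats 416.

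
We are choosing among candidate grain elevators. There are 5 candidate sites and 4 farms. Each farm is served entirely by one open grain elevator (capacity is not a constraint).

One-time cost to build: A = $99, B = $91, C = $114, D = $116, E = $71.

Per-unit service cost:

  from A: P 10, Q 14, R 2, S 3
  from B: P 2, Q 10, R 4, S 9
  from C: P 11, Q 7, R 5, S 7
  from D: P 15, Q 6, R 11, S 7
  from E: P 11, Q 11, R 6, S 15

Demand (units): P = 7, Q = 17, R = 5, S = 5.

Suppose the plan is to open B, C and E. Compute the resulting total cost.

Each farm is assigned to its cheapest site among the open ones.
{B, C, E}: P→B 2·7=14, Q→C 7·17=119, R→B 4·5=20, S→C 7·5=35. Service 188; fixed 276; total 464.

Total cost: 464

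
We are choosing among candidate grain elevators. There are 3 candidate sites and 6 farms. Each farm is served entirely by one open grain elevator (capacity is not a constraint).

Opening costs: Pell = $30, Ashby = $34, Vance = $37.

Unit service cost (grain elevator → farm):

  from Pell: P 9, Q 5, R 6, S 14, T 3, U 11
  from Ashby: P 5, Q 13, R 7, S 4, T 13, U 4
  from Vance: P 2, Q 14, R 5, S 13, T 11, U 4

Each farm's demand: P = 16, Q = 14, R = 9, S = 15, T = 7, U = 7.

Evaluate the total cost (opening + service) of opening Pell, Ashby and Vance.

Total cost: 357

Each farm is assigned to its cheapest site among the open ones.
{Pell, Ashby, Vance}: P→Vance 2·16=32, Q→Pell 5·14=70, R→Vance 5·9=45, S→Ashby 4·15=60, T→Pell 3·7=21, U→Ashby 4·7=28. Service 256; fixed 101; total 357.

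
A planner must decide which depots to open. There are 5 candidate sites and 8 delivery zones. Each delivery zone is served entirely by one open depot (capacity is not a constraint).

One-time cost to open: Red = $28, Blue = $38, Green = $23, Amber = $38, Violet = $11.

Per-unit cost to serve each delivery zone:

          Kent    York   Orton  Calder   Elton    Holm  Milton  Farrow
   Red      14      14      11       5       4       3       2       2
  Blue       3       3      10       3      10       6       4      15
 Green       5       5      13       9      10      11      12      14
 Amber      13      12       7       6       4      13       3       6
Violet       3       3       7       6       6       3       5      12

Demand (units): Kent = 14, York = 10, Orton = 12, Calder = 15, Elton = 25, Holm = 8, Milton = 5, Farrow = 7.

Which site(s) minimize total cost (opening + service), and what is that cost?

For any fixed open set, each delivery zone goes to its cheapest open site; total = fixed + service.
{Red, Violet}: Kent→Violet 3·14=42, York→Violet 3·10=30, Orton→Violet 7·12=84, Calder→Red 5·15=75, Elton→Red 4·25=100, Holm→Red 3·8=24, Milton→Red 2·5=10, Farrow→Red 2·7=14. Service 379; fixed 39; total 418.
{Red, Blue, Violet}: service 349 + fixed 77 = 426
{Red, Green, Violet}: service 379 + fixed 62 = 441
{Red, Blue, Green, Amber, Violet}: service 349 + fixed 138 = 487
No other subset beats 418.

Open Red and Violet; minimum total cost 418.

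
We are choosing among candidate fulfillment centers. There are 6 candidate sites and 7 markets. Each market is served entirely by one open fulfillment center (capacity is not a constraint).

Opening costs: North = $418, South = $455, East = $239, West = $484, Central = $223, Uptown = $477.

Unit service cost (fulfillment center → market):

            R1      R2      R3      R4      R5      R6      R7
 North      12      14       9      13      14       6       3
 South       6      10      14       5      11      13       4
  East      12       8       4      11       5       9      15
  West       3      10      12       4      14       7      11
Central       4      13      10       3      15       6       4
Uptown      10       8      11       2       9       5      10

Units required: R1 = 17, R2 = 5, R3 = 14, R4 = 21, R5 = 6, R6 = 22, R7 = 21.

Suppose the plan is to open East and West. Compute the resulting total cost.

Total cost: 1369

Each market is assigned to its cheapest site among the open ones.
{East, West}: R1→West 3·17=51, R2→East 8·5=40, R3→East 4·14=56, R4→West 4·21=84, R5→East 5·6=30, R6→West 7·22=154, R7→West 11·21=231. Service 646; fixed 723; total 1369.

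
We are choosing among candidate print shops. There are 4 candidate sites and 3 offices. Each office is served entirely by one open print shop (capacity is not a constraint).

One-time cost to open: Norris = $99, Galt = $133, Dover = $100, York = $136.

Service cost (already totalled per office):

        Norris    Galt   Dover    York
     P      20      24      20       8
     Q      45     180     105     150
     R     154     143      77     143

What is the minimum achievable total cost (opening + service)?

Minimum total cost: 302

For any fixed open set, each office goes to its cheapest open site; total = fixed + service.
{Dover}: P→Dover 20, Q→Dover 105, R→Dover 77. Service 202; fixed 100; total 302.
{Norris}: P→Norris 20, Q→Norris 45, R→Norris 154. Service 219; fixed 99; total 318.
{Norris, Dover}: service 142 + fixed 199 = 341
{Norris, Galt, Dover, York}: service 130 + fixed 468 = 598
(All 15 nonempty subsets were checked; Dover only is lowest.)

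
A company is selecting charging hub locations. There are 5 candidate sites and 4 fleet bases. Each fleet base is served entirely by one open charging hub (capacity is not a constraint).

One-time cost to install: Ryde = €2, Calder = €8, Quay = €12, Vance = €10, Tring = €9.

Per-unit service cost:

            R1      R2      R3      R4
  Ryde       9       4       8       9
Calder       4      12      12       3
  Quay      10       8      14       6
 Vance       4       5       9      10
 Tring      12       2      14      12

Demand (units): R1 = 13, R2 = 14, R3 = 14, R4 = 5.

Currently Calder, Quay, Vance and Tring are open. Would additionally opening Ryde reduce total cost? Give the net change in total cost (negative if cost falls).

Current service cost with {Calder, Quay, Vance, Tring}: 221.
Adding Ryde: each fleet base re-picks its cheapest; new service cost 207, saving 14.
Extra fixed cost: 2. Net change = 2 − 14 = -12.
(Totals: 260 → 248.)

Yes — net change −12 (cost falls by 12).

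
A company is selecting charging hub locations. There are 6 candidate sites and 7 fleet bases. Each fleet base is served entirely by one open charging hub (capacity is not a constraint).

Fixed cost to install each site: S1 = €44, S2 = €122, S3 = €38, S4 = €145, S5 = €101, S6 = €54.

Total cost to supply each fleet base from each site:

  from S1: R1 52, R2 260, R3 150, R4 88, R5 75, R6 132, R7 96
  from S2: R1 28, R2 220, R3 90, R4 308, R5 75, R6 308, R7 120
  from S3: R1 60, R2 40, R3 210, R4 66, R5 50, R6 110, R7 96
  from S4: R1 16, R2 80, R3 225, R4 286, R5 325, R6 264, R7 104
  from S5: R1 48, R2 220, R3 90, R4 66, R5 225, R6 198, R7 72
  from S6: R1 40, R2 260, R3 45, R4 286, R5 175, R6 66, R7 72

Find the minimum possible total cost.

Minimum total cost: 471

For any fixed open set, each fleet base goes to its cheapest open site; total = fixed + service.
{S3, S6}: R1→S6 40, R2→S3 40, R3→S6 45, R4→S3 66, R5→S3 50, R6→S6 66, R7→S6 72. Service 379; fixed 92; total 471.
{S1, S3, S6}: service 379 + fixed 136 = 515
{S3, S5, S6}: R1→S6 40, R2→S3 40, R3→S6 45, R4→S3 66, R5→S3 50, R6→S6 66, R7→S5 72. Service 379; fixed 193; total 572.
{S1, S2, S3, S4, S5, S6}: service 355 + fixed 504 = 859
No other subset beats 471.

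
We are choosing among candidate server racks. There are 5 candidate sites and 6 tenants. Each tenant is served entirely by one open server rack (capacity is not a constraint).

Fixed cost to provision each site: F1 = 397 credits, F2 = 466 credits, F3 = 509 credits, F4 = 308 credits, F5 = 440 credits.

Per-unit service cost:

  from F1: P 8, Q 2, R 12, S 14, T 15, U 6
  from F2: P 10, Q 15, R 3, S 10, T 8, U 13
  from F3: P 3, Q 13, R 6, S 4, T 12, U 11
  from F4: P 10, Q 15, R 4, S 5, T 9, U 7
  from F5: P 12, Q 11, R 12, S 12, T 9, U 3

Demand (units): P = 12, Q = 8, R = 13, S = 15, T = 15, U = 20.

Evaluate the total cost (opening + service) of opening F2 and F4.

Total cost: 1388

Each tenant is assigned to its cheapest site among the open ones.
{F2, F4}: P→F2 10·12=120, Q→F2 15·8=120, R→F2 3·13=39, S→F4 5·15=75, T→F2 8·15=120, U→F4 7·20=140. Service 614; fixed 774; total 1388.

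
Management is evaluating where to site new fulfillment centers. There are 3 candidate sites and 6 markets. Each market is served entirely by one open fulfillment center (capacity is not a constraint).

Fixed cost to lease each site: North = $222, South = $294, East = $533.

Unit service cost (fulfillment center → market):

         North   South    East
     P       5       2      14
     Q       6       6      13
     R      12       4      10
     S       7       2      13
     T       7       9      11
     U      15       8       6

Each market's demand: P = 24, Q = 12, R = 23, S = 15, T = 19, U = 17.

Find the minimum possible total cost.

For any fixed open set, each market goes to its cheapest open site; total = fixed + service.
{South}: P→South 2·24=48, Q→South 6·12=72, R→South 4·23=92, S→South 2·15=30, T→South 9·19=171, U→South 8·17=136. Service 549; fixed 294; total 843.
{North, South}: service 511 + fixed 516 = 1027
{North}: service 961 + fixed 222 = 1183
{North, South, East}: P→South 2·24=48, Q→North 6·12=72, R→South 4·23=92, S→South 2·15=30, T→North 7·19=133, U→East 6·17=102. Service 477; fixed 1049; total 1526.
No other subset beats 843.

Minimum total cost: 843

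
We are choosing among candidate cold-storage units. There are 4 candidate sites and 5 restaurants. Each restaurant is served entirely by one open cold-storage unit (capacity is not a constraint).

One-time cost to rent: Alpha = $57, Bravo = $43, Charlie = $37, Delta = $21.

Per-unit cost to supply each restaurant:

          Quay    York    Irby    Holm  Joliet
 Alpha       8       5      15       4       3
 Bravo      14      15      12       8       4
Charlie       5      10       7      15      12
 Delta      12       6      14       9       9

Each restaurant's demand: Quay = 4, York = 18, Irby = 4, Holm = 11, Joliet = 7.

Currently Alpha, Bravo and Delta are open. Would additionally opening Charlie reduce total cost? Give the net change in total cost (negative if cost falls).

No — net change +5 (cost rises by 5).

Current service cost with {Alpha, Bravo, Delta}: 235.
Adding Charlie: each restaurant re-picks its cheapest; new service cost 203, saving 32.
Extra fixed cost: 37. Net change = 37 − 32 = 5.
(Totals: 356 → 361.)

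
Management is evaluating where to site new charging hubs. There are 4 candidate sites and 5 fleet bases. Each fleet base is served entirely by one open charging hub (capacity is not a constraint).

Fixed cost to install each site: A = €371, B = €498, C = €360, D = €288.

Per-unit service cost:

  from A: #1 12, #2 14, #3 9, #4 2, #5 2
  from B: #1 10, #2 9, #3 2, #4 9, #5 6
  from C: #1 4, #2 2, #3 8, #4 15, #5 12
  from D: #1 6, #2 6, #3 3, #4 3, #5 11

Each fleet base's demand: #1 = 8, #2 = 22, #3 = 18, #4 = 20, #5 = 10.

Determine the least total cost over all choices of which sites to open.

Minimum total cost: 692

For any fixed open set, each fleet base goes to its cheapest open site; total = fixed + service.
{D}: #1→D 6·8=48, #2→D 6·22=132, #3→D 3·18=54, #4→D 3·20=60, #5→D 11·10=110. Service 404; fixed 288; total 692.
{C, D}: service 300 + fixed 648 = 948
{A, D}: service 294 + fixed 659 = 953
{A, B, C, D}: service 172 + fixed 1517 = 1689
No other subset beats 692.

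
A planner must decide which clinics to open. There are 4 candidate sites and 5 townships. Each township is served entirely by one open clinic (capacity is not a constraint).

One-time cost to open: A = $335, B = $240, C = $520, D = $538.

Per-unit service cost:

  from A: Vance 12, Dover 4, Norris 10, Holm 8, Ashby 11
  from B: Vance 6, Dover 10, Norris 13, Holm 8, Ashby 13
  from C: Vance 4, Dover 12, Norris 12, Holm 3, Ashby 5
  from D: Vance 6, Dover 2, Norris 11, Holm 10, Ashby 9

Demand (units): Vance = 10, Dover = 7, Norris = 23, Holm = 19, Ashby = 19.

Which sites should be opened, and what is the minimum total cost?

Open B only; minimum total cost 1068.

For any fixed open set, each township goes to its cheapest open site; total = fixed + service.
{B}: Vance→B 6·10=60, Dover→B 10·7=70, Norris→B 13·23=299, Holm→B 8·19=152, Ashby→B 13·19=247. Service 828; fixed 240; total 1068.
{C}: service 552 + fixed 520 = 1072
{A}: service 739 + fixed 335 = 1074
{A, B, C, D}: Vance→C 4·10=40, Dover→D 2·7=14, Norris→A 10·23=230, Holm→C 3·19=57, Ashby→C 5·19=95. Service 436; fixed 1633; total 2069.
(All 15 nonempty subsets were checked; B only is lowest.)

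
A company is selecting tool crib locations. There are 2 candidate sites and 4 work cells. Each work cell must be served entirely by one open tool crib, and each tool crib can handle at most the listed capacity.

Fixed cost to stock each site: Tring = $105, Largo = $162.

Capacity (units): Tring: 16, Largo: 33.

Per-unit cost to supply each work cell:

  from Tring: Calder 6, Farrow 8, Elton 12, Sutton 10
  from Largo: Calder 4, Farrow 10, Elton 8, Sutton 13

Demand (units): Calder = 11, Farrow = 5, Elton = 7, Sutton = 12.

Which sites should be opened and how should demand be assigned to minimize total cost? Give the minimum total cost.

Minimum total cost: 537

Open {Tring, Largo}: Calder→Largo 4·11=44, Farrow→Largo 10·5=50, Elton→Largo 8·7=56, Sutton→Tring 10·12=120.
Loads: Tring carries 12/16, Largo carries 23/33. Service 270; fixed 267; total 537.
Next best feasible plan costs 563.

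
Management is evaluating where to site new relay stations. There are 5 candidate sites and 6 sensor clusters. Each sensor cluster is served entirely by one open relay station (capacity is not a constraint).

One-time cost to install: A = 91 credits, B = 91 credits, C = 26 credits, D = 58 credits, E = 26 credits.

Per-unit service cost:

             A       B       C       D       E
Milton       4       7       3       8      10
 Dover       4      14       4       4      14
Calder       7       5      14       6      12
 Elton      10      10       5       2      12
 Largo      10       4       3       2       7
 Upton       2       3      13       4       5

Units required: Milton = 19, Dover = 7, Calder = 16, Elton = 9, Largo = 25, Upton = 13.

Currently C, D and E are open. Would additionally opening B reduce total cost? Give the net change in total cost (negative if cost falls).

No — net change +62 (cost rises by 62).

Current service cost with {C, D, E}: 301.
Adding B: each sensor cluster re-picks its cheapest; new service cost 272, saving 29.
Extra fixed cost: 91. Net change = 91 − 29 = 62.
(Totals: 411 → 473.)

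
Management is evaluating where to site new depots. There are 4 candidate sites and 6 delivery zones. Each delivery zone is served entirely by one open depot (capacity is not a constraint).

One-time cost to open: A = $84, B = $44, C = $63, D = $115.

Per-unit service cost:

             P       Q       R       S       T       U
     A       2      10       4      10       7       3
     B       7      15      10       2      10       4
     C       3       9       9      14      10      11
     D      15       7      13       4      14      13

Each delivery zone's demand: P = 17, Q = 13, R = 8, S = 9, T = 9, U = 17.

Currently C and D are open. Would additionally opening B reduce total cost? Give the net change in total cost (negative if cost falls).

Yes — net change −93 (cost falls by 93).

Current service cost with {C, D}: 527.
Adding B: each delivery zone re-picks its cheapest; new service cost 390, saving 137.
Extra fixed cost: 44. Net change = 44 − 137 = -93.
(Totals: 705 → 612.)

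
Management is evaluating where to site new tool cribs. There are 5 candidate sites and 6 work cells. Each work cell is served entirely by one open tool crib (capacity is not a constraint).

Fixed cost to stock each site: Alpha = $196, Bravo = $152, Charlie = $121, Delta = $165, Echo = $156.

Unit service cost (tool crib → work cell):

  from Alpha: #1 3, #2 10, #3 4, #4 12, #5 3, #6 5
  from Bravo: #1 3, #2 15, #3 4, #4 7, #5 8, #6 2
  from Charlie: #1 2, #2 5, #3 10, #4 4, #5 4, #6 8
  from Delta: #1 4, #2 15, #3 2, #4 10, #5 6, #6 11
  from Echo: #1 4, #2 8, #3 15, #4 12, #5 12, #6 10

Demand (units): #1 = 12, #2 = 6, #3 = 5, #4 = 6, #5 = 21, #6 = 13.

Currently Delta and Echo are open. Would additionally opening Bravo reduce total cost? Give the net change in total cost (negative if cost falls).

No — net change +18 (cost rises by 18).

Current service cost with {Delta, Echo}: 422.
Adding Bravo: each work cell re-picks its cheapest; new service cost 288, saving 134.
Extra fixed cost: 152. Net change = 152 − 134 = 18.
(Totals: 743 → 761.)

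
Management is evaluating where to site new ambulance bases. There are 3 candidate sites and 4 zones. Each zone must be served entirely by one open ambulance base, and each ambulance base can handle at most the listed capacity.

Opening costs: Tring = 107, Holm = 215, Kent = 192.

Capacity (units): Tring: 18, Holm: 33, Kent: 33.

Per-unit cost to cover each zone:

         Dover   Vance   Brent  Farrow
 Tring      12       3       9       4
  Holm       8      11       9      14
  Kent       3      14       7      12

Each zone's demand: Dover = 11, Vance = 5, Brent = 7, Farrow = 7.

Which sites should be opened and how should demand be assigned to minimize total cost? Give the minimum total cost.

Open {Tring, Kent}: Dover→Kent 3·11=33, Vance→Tring 3·5=15, Brent→Kent 7·7=49, Farrow→Tring 4·7=28.
Loads: Tring carries 12/18, Kent carries 18/33. Service 125; fixed 299; total 424.
Next best feasible plan costs 428.

Minimum total cost: 424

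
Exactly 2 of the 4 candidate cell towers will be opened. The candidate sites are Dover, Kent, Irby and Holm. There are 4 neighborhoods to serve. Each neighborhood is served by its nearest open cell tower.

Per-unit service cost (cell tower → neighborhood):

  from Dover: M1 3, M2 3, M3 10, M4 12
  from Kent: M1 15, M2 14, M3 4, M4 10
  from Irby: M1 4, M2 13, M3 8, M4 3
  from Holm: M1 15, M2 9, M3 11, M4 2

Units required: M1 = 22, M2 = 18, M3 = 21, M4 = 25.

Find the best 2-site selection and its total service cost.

With exactly 2 open, each neighborhood uses its cheapest among the chosen.
{Dover, Irby}: M1→Dover 3·22=66, M2→Dover 3·18=54, M3→Irby 8·21=168, M4→Irby 3·25=75. Service cost 363.
{Dover, Holm}: service cost 380
{Dover, Kent}: service cost 454
Among all 6 size-2 choices, {Dover, Irby} is lowest.

Choose Dover and Irby; total service cost 363.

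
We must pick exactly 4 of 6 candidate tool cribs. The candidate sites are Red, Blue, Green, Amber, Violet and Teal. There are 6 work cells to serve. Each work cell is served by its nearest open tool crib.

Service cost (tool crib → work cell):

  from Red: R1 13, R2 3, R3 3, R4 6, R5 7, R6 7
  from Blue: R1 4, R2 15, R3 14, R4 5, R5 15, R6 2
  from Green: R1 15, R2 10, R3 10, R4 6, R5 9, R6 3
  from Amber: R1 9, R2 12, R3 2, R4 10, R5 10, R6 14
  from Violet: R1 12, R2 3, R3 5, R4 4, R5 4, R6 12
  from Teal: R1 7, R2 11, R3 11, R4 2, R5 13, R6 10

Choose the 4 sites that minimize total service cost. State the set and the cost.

With exactly 4 open, each work cell uses its cheapest among the chosen.
{Blue, Amber, Violet, Teal}: R1→Blue 4, R2→Violet 3, R3→Amber 2, R4→Teal 2, R5→Violet 4, R6→Blue 2. Service cost 17.
{Red, Blue, Violet, Teal}: service cost 18
{Red, Blue, Amber, Violet}: service cost 19
Among all 15 size-4 choices, {Blue, Amber, Violet, Teal} is lowest.

Choose Blue, Amber, Violet and Teal; total service cost 17.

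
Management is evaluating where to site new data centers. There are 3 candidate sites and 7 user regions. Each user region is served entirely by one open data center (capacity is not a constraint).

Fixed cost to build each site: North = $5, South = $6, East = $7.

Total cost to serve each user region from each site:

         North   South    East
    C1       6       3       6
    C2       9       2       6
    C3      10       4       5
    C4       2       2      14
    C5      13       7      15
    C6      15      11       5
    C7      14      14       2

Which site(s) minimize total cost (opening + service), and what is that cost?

Open South and East; minimum total cost 38.

For any fixed open set, each user region goes to its cheapest open site; total = fixed + service.
{South, East}: C1→South 3, C2→South 2, C3→South 4, C4→South 2, C5→South 7, C6→East 5, C7→East 2. Service 25; fixed 13; total 38.
{North, South, East}: service 25 + fixed 18 = 43
{South}: service 43 + fixed 6 = 49
{North}: service 69 + fixed 5 = 74
No other subset beats 38.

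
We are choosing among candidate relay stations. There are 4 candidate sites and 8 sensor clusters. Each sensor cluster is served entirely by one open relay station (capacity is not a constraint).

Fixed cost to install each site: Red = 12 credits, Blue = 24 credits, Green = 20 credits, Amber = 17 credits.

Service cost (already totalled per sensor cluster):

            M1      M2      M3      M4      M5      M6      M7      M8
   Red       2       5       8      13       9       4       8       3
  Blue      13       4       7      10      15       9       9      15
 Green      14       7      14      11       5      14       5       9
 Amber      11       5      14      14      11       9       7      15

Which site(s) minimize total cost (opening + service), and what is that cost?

Open Red only; minimum total cost 64.

For any fixed open set, each sensor cluster goes to its cheapest open site; total = fixed + service.
{Red}: M1→Red 2, M2→Red 5, M3→Red 8, M4→Red 13, M5→Red 9, M6→Red 4, M7→Red 8, M8→Red 3. Service 52; fixed 12; total 64.
{Red, Green}: service 43 + fixed 32 = 75
{Red, Amber}: service 51 + fixed 29 = 80
{Red, Blue, Green, Amber}: M1→Red 2, M2→Blue 4, M3→Blue 7, M4→Blue 10, M5→Green 5, M6→Red 4, M7→Green 5, M8→Red 3. Service 40; fixed 73; total 113.
(All 15 nonempty subsets were checked; Red only is lowest.)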